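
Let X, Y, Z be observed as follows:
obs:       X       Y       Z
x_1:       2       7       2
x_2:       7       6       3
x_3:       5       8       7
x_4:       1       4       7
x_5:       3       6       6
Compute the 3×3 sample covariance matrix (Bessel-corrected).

Step 1 — column means:
  mean(X) = (2 + 7 + 5 + 1 + 3) / 5 = 18/5 = 3.6
  mean(Y) = (7 + 6 + 8 + 4 + 6) / 5 = 31/5 = 6.2
  mean(Z) = (2 + 3 + 7 + 7 + 6) / 5 = 25/5 = 5

Step 2 — sample covariance S[i,j] = (1/(n-1)) · Σ_k (x_{k,i} - mean_i) · (x_{k,j} - mean_j), with n-1 = 4.
  S[X,X] = ((-1.6)·(-1.6) + (3.4)·(3.4) + (1.4)·(1.4) + (-2.6)·(-2.6) + (-0.6)·(-0.6)) / 4 = 23.2/4 = 5.8
  S[X,Y] = ((-1.6)·(0.8) + (3.4)·(-0.2) + (1.4)·(1.8) + (-2.6)·(-2.2) + (-0.6)·(-0.2)) / 4 = 6.4/4 = 1.6
  S[X,Z] = ((-1.6)·(-3) + (3.4)·(-2) + (1.4)·(2) + (-2.6)·(2) + (-0.6)·(1)) / 4 = -5/4 = -1.25
  S[Y,Y] = ((0.8)·(0.8) + (-0.2)·(-0.2) + (1.8)·(1.8) + (-2.2)·(-2.2) + (-0.2)·(-0.2)) / 4 = 8.8/4 = 2.2
  S[Y,Z] = ((0.8)·(-3) + (-0.2)·(-2) + (1.8)·(2) + (-2.2)·(2) + (-0.2)·(1)) / 4 = -3/4 = -0.75
  S[Z,Z] = ((-3)·(-3) + (-2)·(-2) + (2)·(2) + (2)·(2) + (1)·(1)) / 4 = 22/4 = 5.5

S is symmetric (S[j,i] = S[i,j]). Assembling:

S = [[5.8, 1.6, -1.25],
 [1.6, 2.2, -0.75],
 [-1.25, -0.75, 5.5]]


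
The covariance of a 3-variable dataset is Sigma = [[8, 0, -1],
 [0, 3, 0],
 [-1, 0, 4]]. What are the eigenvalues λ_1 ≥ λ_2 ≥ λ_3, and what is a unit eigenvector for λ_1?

Step 1 — characteristic polynomial p(λ) = det(λI - Sigma) = λ³ - tr·λ² + c_1·λ - det, where tr = trace, c_1 = sum of the principal 2×2 minors, det = det(Sigma):
  tr = 8 + 3 + 4 = 15,
  c_1 = (8·3 - (0)²) + (8·4 - (-1)²) + (3·4 - (0)²) = 24 + 31 + 12 = 67,
  det = 8·(3·4 - (0)²) - (0)·((0)·4 - (0)·(-1)) + (-1)·((0)·(0) - 3·(-1)) = 8·(12) - (0)·(0) + (-1)·(3) = 93.
  So p(λ) = λ³ - 15λ² + 67λ - 93.
Step 2 — look for an integer root (rational root theorem: any rational root is an integer divisor of 93). Testing λ = 3:
  p(3) = 27 - 135 + 201 - 93 = 0  ✓
  Dividing out (λ - 3): p(λ) = (λ - 3)(λ² - 12λ + 31).
Step 3 — remaining eigenvalues from the quadratic λ² - 12λ + 31 = 0:
  Δ = 12² - 4·31 = 144 - 124 = 20,  λ = (12 ± √20)/2 = (12 ± 4.4721)/2 ≈ 8.2361 or 3.7639.
  Sorted: λ_1 = 8.2361,  λ_2 = 3.7639,  λ_3 = 3  (check: sum = 15 = tr ✓).

Step 4 — unit eigenvector for λ_1 ≈ 8.2361: v spans the null space of (Sigma - λ_1 I), whose rows are
  r_1 = (-0.2361, 0, -1),  r_2 = (0, -5.2361, 0),  r_3 = (-1, 0, -4.2361).
  v is orthogonal to every row, so take v ∝ r_1 × r_2 = ((0)·(0) - (-1)·(-5.2361), (-1)·(0) - (-0.2361)·(0), (-0.2361)·(-5.2361) - (0)·(0)) ≈ (-5.2361, 0, 1.2361).
  Rescale (multiply by -1 so the first nonzero entry is positive): u = (5.2361, 0, -1.2361).
  ||u|| = √((5.2361)² + (0)² + (-1.2361)²) = √(28.9443) ≈ 5.38,  v_1 = u/||u|| ≈ (0.9732, 0, -0.2298) (||v_1|| = 1).

λ_1 = 8.2361,  λ_2 = 3.7639,  λ_3 = 3;  v_1 ≈ (0.9732, 0, -0.2298)


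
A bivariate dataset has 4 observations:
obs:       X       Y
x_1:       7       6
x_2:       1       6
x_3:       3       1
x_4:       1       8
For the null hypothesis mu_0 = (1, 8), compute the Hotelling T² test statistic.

Step 1 — sample mean vector:
  mean(X) = (7 + 1 + 3 + 1) / 4 = 12/4 = 3
  mean(Y) = (6 + 6 + 1 + 8) / 4 = 21/4 = 5.25
  x̄ = (3, 5.25),  deviation x̄ - mu_0 = (3, 5.25) - (1, 8) = (2, -2.75).

Step 2 — sample covariance matrix, S[i,j] = (1/(n-1)) · Σ_k (x_{k,i} - mean_i) · (x_{k,j} - mean_j), divisor n-1 = 3:
  S[X,X] = ((4)·(4) + (-2)·(-2) + (0)·(0) + (-2)·(-2)) / 3 = 24/3 = 8
  S[X,Y] = ((4)·(0.75) + (-2)·(0.75) + (0)·(-4.25) + (-2)·(2.75)) / 3 = -4/3 = -1.3333
  S[Y,Y] = ((0.75)·(0.75) + (0.75)·(0.75) + (-4.25)·(-4.25) + (2.75)·(2.75)) / 3 = 26.75/3 = 8.9167
  S = [[8, -1.3333],
 [-1.3333, 8.9167]].

Step 3 — invert S. det(S) = 8·8.9167 - (-1.3333)² = 69.5556.
  S^{-1} = (1/det) · [[d, -b], [-b, a]] = [[0.1282, 0.0192],
 [0.0192, 0.115]].

Step 4 — quadratic form (x̄ - mu_0)^T · S^{-1} · (x̄ - mu_0):
  S^{-1} · (x̄ - mu_0) = (0.2037, -0.278),
  (x̄ - mu_0)^T · [...] = (2)·(0.2037) + (-2.75)·(-0.278) = 1.1717.

Step 5 — scale by n: T² = 4 · 1.1717 = 4.6869.

T² ≈ 4.6869


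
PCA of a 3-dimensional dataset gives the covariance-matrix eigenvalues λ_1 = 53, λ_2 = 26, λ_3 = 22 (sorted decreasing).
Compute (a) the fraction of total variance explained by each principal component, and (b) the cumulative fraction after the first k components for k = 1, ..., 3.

Step 1 — total variance = trace(Sigma) = Σ λ_i = 53 + 26 + 22 = 101.

Step 2 — fraction explained by component i = λ_i / Σ λ:
  PC1: 53/101 = 0.5248
  PC2: 26/101 = 0.2574
  PC3: 22/101 = 0.2178

Step 3 — cumulative fraction after k components = (λ_1 + ... + λ_k) / Σ λ:
  k = 1: 53/101 = 0.5248
  k = 2: (53 + 26)/101 = 79/101 = 0.7822
  k = 3: (53 + 26 + 22)/101 = 101/101 = 1

Summary (fraction, with percent):

explained: PC1 0.5248 (52.48%), PC2 0.2574 (25.74%), PC3 0.2178 (21.78%);  cumulative: 0.5248, 0.7822, 1


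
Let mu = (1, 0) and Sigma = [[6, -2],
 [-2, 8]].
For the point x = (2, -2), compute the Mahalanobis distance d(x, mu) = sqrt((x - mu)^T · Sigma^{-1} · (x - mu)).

Step 1 — centre the observation: (x - mu) = (1, -2).

Step 2 — invert Sigma. det(Sigma) = 6·8 - (-2)² = 44.
  Sigma^{-1} = (1/det) · [[d, -b], [-b, a]] = [[0.1818, 0.0455],
 [0.0455, 0.1364]].

Step 3 — form the quadratic (x - mu)^T · Sigma^{-1} · (x - mu):
  Sigma^{-1} · (x - mu) = (0.0909, -0.2273).
  (x - mu)^T · [Sigma^{-1} · (x - mu)] = (1)·(0.0909) + (-2)·(-0.2273) = 0.5455.

Step 4 — take square root: d = √(0.5455) ≈ 0.7385.

d(x, mu) = √(0.5455) ≈ 0.7385


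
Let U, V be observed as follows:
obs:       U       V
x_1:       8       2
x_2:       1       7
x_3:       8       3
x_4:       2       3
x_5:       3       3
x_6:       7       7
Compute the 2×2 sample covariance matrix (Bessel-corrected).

Step 1 — column means:
  mean(U) = (8 + 1 + 8 + 2 + 3 + 7) / 6 = 29/6 = 4.8333
  mean(V) = (2 + 7 + 3 + 3 + 3 + 7) / 6 = 25/6 = 4.1667

Step 2 — sample covariance S[i,j] = (1/(n-1)) · Σ_k (x_{k,i} - mean_i) · (x_{k,j} - mean_j), with n-1 = 5.
  S[U,U] = ((3.1667)·(3.1667) + (-3.8333)·(-3.8333) + (3.1667)·(3.1667) + (-2.8333)·(-2.8333) + (-1.8333)·(-1.8333) + (2.1667)·(2.1667)) / 5 = 50.8333/5 = 10.1667
  S[U,V] = ((3.1667)·(-2.1667) + (-3.8333)·(2.8333) + (3.1667)·(-1.1667) + (-2.8333)·(-1.1667) + (-1.8333)·(-1.1667) + (2.1667)·(2.8333)) / 5 = -9.8333/5 = -1.9667
  S[V,V] = ((-2.1667)·(-2.1667) + (2.8333)·(2.8333) + (-1.1667)·(-1.1667) + (-1.1667)·(-1.1667) + (-1.1667)·(-1.1667) + (2.8333)·(2.8333)) / 5 = 24.8333/5 = 4.9667

S is symmetric (S[j,i] = S[i,j]). Assembling:

S = [[10.1667, -1.9667],
 [-1.9667, 4.9667]]


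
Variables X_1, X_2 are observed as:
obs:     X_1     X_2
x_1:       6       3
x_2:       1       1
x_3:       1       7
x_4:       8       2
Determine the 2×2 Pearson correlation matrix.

Step 1 — column means:
  mean(X_1) = (6 + 1 + 1 + 8) / 4 = 16/4 = 4
  mean(X_2) = (3 + 1 + 7 + 2) / 4 = 13/4 = 3.25

Step 2 — sample variances and covariances s[i,j] = (1/(n-1)) · Σ_k (x_{k,i} - mean_i) · (x_{k,j} - mean_j), with n-1 = 3:
  s[X_1,X_1] = ((2)·(2) + (-3)·(-3) + (-3)·(-3) + (4)·(4)) / 3 = 38/3 = 12.6667
  s[X_1,X_2] = ((2)·(-0.25) + (-3)·(-2.25) + (-3)·(3.75) + (4)·(-1.25)) / 3 = -10/3 = -3.3333
  s[X_2,X_2] = ((-0.25)·(-0.25) + (-2.25)·(-2.25) + (3.75)·(3.75) + (-1.25)·(-1.25)) / 3 = 20.75/3 = 6.9167
  Sample standard deviations s_i = √(s[i,i]):
  s(X_1) = √(12.6667) = 3.559
  s(X_2) = √(6.9167) = 2.63

Step 3 — r_{ij} = s_{ij} / (s_i · s_j):
  r[X_1,X_1] = 1 (diagonal).
  r[X_1,X_2] = -3.3333 / (3.559 · 2.63) = -3.3333 / 9.3601 = -0.3561
  r[X_2,X_2] = 1 (diagonal).

R is symmetric with unit diagonal. Assembling:

R = [[1, -0.3561],
 [-0.3561, 1]]


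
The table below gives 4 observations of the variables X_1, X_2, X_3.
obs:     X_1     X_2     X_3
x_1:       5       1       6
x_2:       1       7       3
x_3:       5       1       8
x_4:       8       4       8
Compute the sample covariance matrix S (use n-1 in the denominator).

Step 1 — column means:
  mean(X_1) = (5 + 1 + 5 + 8) / 4 = 19/4 = 4.75
  mean(X_2) = (1 + 7 + 1 + 4) / 4 = 13/4 = 3.25
  mean(X_3) = (6 + 3 + 8 + 8) / 4 = 25/4 = 6.25

Step 2 — sample covariance S[i,j] = (1/(n-1)) · Σ_k (x_{k,i} - mean_i) · (x_{k,j} - mean_j), with n-1 = 3.
  S[X_1,X_1] = ((0.25)·(0.25) + (-3.75)·(-3.75) + (0.25)·(0.25) + (3.25)·(3.25)) / 3 = 24.75/3 = 8.25
  S[X_1,X_2] = ((0.25)·(-2.25) + (-3.75)·(3.75) + (0.25)·(-2.25) + (3.25)·(0.75)) / 3 = -12.75/3 = -4.25
  S[X_1,X_3] = ((0.25)·(-0.25) + (-3.75)·(-3.25) + (0.25)·(1.75) + (3.25)·(1.75)) / 3 = 18.25/3 = 6.0833
  S[X_2,X_2] = ((-2.25)·(-2.25) + (3.75)·(3.75) + (-2.25)·(-2.25) + (0.75)·(0.75)) / 3 = 24.75/3 = 8.25
  S[X_2,X_3] = ((-2.25)·(-0.25) + (3.75)·(-3.25) + (-2.25)·(1.75) + (0.75)·(1.75)) / 3 = -14.25/3 = -4.75
  S[X_3,X_3] = ((-0.25)·(-0.25) + (-3.25)·(-3.25) + (1.75)·(1.75) + (1.75)·(1.75)) / 3 = 16.75/3 = 5.5833

S is symmetric (S[j,i] = S[i,j]). Assembling:

S = [[8.25, -4.25, 6.0833],
 [-4.25, 8.25, -4.75],
 [6.0833, -4.75, 5.5833]]


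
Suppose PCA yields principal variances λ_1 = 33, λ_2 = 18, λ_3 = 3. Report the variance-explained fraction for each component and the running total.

Step 1 — total variance = trace(Sigma) = Σ λ_i = 33 + 18 + 3 = 54.

Step 2 — fraction explained by component i = λ_i / Σ λ:
  PC1: 33/54 = 0.6111
  PC2: 18/54 = 0.3333
  PC3: 3/54 = 0.0556

Step 3 — cumulative fraction after k components = (λ_1 + ... + λ_k) / Σ λ:
  k = 1: 33/54 = 0.6111
  k = 2: (33 + 18)/54 = 51/54 = 0.9444
  k = 3: (33 + 18 + 3)/54 = 54/54 = 1

Summary (fraction, with percent):

explained: PC1 0.6111 (61.11%), PC2 0.3333 (33.33%), PC3 0.0556 (5.56%);  cumulative: 0.6111, 0.9444, 1


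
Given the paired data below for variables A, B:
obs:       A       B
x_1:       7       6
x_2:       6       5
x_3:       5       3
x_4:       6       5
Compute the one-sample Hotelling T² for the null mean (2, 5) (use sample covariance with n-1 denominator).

Step 1 — sample mean vector:
  mean(A) = (7 + 6 + 5 + 6) / 4 = 24/4 = 6
  mean(B) = (6 + 5 + 3 + 5) / 4 = 19/4 = 4.75
  x̄ = (6, 4.75),  deviation x̄ - mu_0 = (6, 4.75) - (2, 5) = (4, -0.25).

Step 2 — sample covariance matrix, S[i,j] = (1/(n-1)) · Σ_k (x_{k,i} - mean_i) · (x_{k,j} - mean_j), divisor n-1 = 3:
  S[A,A] = ((1)·(1) + (0)·(0) + (-1)·(-1) + (0)·(0)) / 3 = 2/3 = 0.6667
  S[A,B] = ((1)·(1.25) + (0)·(0.25) + (-1)·(-1.75) + (0)·(0.25)) / 3 = 3/3 = 1
  S[B,B] = ((1.25)·(1.25) + (0.25)·(0.25) + (-1.75)·(-1.75) + (0.25)·(0.25)) / 3 = 4.75/3 = 1.5833
  S = [[0.6667, 1],
 [1, 1.5833]].

Step 3 — invert S. det(S) = 0.6667·1.5833 - (1)² = 0.0556.
  S^{-1} = (1/det) · [[d, -b], [-b, a]] = [[28.5, -18],
 [-18, 12]].

Step 4 — quadratic form (x̄ - mu_0)^T · S^{-1} · (x̄ - mu_0):
  S^{-1} · (x̄ - mu_0) = (118.5, -75),
  (x̄ - mu_0)^T · [...] = (4)·(118.5) + (-0.25)·(-75) = 492.75.

Step 5 — scale by n: T² = 4 · 492.75 = 1971.

T² ≈ 1971


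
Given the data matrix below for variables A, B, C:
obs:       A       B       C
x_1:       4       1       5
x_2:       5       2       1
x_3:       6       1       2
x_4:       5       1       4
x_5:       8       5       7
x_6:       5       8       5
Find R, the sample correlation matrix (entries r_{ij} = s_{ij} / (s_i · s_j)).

Step 1 — column means:
  mean(A) = (4 + 5 + 6 + 5 + 8 + 5) / 6 = 33/6 = 5.5
  mean(B) = (1 + 2 + 1 + 1 + 5 + 8) / 6 = 18/6 = 3
  mean(C) = (5 + 1 + 2 + 4 + 7 + 5) / 6 = 24/6 = 4

Step 2 — sample variances and covariances s[i,j] = (1/(n-1)) · Σ_k (x_{k,i} - mean_i) · (x_{k,j} - mean_j), with n-1 = 5:
  s[A,A] = ((-1.5)·(-1.5) + (-0.5)·(-0.5) + (0.5)·(0.5) + (-0.5)·(-0.5) + (2.5)·(2.5) + (-0.5)·(-0.5)) / 5 = 9.5/5 = 1.9
  s[A,B] = ((-1.5)·(-2) + (-0.5)·(-1) + (0.5)·(-2) + (-0.5)·(-2) + (2.5)·(2) + (-0.5)·(5)) / 5 = 6/5 = 1.2
  s[A,C] = ((-1.5)·(1) + (-0.5)·(-3) + (0.5)·(-2) + (-0.5)·(0) + (2.5)·(3) + (-0.5)·(1)) / 5 = 6/5 = 1.2
  s[B,B] = ((-2)·(-2) + (-1)·(-1) + (-2)·(-2) + (-2)·(-2) + (2)·(2) + (5)·(5)) / 5 = 42/5 = 8.4
  s[B,C] = ((-2)·(1) + (-1)·(-3) + (-2)·(-2) + (-2)·(0) + (2)·(3) + (5)·(1)) / 5 = 16/5 = 3.2
  s[C,C] = ((1)·(1) + (-3)·(-3) + (-2)·(-2) + (0)·(0) + (3)·(3) + (1)·(1)) / 5 = 24/5 = 4.8
  Sample standard deviations s_i = √(s[i,i]):
  s(A) = √(1.9) = 1.3784
  s(B) = √(8.4) = 2.8983
  s(C) = √(4.8) = 2.1909

Step 3 — r_{ij} = s_{ij} / (s_i · s_j):
  r[A,A] = 1 (diagonal).
  r[A,B] = 1.2 / (1.3784 · 2.8983) = 1.2 / 3.995 = 0.3004
  r[A,C] = 1.2 / (1.3784 · 2.1909) = 1.2 / 3.0199 = 0.3974
  r[B,B] = 1 (diagonal).
  r[B,C] = 3.2 / (2.8983 · 2.1909) = 3.2 / 6.3498 = 0.504
  r[C,C] = 1 (diagonal).

R is symmetric with unit diagonal. Assembling:

R = [[1, 0.3004, 0.3974],
 [0.3004, 1, 0.504],
 [0.3974, 0.504, 1]]


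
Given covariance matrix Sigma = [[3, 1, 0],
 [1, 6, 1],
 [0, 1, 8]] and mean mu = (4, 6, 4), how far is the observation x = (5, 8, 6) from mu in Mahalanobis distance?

Step 1 — centre the observation: (x - mu) = (1, 2, 2).

Step 2 — invert Sigma (cofactor / det for 3×3, or solve directly):
  Sigma^{-1} = [[0.3534, -0.0602, 0.0075],
 [-0.0602, 0.1805, -0.0226],
 [0.0075, -0.0226, 0.1278]].

Step 3 — form the quadratic (x - mu)^T · Sigma^{-1} · (x - mu):
  Sigma^{-1} · (x - mu) = (0.2481, 0.2556, 0.218).
  (x - mu)^T · [Sigma^{-1} · (x - mu)] = (1)·(0.2481) + (2)·(0.2556) + (2)·(0.218) = 1.1955.

Step 4 — take square root: d = √(1.1955) ≈ 1.0934.

d(x, mu) = √(1.1955) ≈ 1.0934


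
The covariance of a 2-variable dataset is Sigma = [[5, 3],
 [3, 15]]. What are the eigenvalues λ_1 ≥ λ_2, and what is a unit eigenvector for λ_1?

Step 1 — characteristic polynomial of 2×2 Sigma:
  det(Sigma - λI) = λ² - trace · λ + det = 0.
  trace = 5 + 15 = 20, det = 5·15 - (3)² = 66.
Step 2 — discriminant:
  Δ = trace² - 4·det = 400 - 264 = 136.
Step 3 — eigenvalues:
  λ = (trace ± √Δ)/2 = (20 ± 11.6619)/2,
  λ_1 = 15.831,  λ_2 = 4.169.

Step 4 — unit eigenvector for λ_1: solve (Sigma - λ_1 I)v = 0. First row:
  (5 - 15.831)·v_x + (3)·v_y = 0, i.e. (-10.831)·v_x + (3)·v_y = 0,
  so v ∝ (b, λ_1 - a) = (3, 10.831) = u.
  ||u|| = √((3)² + (10.831)²) = √(126.3095) ≈ 11.2388,
  v_1 = u/||u|| ≈ (0.2669, 0.9637) (||v_1|| = 1).

λ_1 = 15.831,  λ_2 = 4.169;  v_1 ≈ (0.2669, 0.9637)


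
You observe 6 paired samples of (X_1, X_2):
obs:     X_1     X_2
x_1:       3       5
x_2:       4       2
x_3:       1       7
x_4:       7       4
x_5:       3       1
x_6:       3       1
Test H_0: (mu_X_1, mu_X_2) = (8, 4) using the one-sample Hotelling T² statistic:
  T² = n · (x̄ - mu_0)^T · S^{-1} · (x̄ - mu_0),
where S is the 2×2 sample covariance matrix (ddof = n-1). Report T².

Step 1 — sample mean vector:
  mean(X_1) = (3 + 4 + 1 + 7 + 3 + 3) / 6 = 21/6 = 3.5
  mean(X_2) = (5 + 2 + 7 + 4 + 1 + 1) / 6 = 20/6 = 3.3333
  x̄ = (3.5, 3.3333),  deviation x̄ - mu_0 = (3.5, 3.3333) - (8, 4) = (-4.5, -0.6667).

Step 2 — sample covariance matrix, S[i,j] = (1/(n-1)) · Σ_k (x_{k,i} - mean_i) · (x_{k,j} - mean_j), divisor n-1 = 5:
  S[X_1,X_1] = ((-0.5)·(-0.5) + (0.5)·(0.5) + (-2.5)·(-2.5) + (3.5)·(3.5) + (-0.5)·(-0.5) + (-0.5)·(-0.5)) / 5 = 19.5/5 = 3.9
  S[X_1,X_2] = ((-0.5)·(1.6667) + (0.5)·(-1.3333) + (-2.5)·(3.6667) + (3.5)·(0.6667) + (-0.5)·(-2.3333) + (-0.5)·(-2.3333)) / 5 = -6/5 = -1.2
  S[X_2,X_2] = ((1.6667)·(1.6667) + (-1.3333)·(-1.3333) + (3.6667)·(3.6667) + (0.6667)·(0.6667) + (-2.3333)·(-2.3333) + (-2.3333)·(-2.3333)) / 5 = 29.3333/5 = 5.8667
  S = [[3.9, -1.2],
 [-1.2, 5.8667]].

Step 3 — invert S. det(S) = 3.9·5.8667 - (-1.2)² = 21.44.
  S^{-1} = (1/det) · [[d, -b], [-b, a]] = [[0.2736, 0.056],
 [0.056, 0.1819]].

Step 4 — quadratic form (x̄ - mu_0)^T · S^{-1} · (x̄ - mu_0):
  S^{-1} · (x̄ - mu_0) = (-1.2687, -0.3731),
  (x̄ - mu_0)^T · [...] = (-4.5)·(-1.2687) + (-0.6667)·(-0.3731) = 5.9577.

Step 5 — scale by n: T² = 6 · 5.9577 = 35.7463.

T² ≈ 35.7463


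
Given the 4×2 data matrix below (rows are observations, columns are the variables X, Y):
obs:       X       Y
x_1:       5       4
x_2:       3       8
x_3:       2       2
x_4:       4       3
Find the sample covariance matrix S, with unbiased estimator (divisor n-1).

Step 1 — column means:
  mean(X) = (5 + 3 + 2 + 4) / 4 = 14/4 = 3.5
  mean(Y) = (4 + 8 + 2 + 3) / 4 = 17/4 = 4.25

Step 2 — sample covariance S[i,j] = (1/(n-1)) · Σ_k (x_{k,i} - mean_i) · (x_{k,j} - mean_j), with n-1 = 3.
  S[X,X] = ((1.5)·(1.5) + (-0.5)·(-0.5) + (-1.5)·(-1.5) + (0.5)·(0.5)) / 3 = 5/3 = 1.6667
  S[X,Y] = ((1.5)·(-0.25) + (-0.5)·(3.75) + (-1.5)·(-2.25) + (0.5)·(-1.25)) / 3 = 0.5/3 = 0.1667
  S[Y,Y] = ((-0.25)·(-0.25) + (3.75)·(3.75) + (-2.25)·(-2.25) + (-1.25)·(-1.25)) / 3 = 20.75/3 = 6.9167

S is symmetric (S[j,i] = S[i,j]). Assembling:

S = [[1.6667, 0.1667],
 [0.1667, 6.9167]]


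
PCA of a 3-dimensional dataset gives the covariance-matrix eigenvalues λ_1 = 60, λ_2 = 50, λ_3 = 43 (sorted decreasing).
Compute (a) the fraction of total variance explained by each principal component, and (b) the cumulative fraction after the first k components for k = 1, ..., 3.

Step 1 — total variance = trace(Sigma) = Σ λ_i = 60 + 50 + 43 = 153.

Step 2 — fraction explained by component i = λ_i / Σ λ:
  PC1: 60/153 = 0.3922
  PC2: 50/153 = 0.3268
  PC3: 43/153 = 0.281

Step 3 — cumulative fraction after k components = (λ_1 + ... + λ_k) / Σ λ:
  k = 1: 60/153 = 0.3922
  k = 2: (60 + 50)/153 = 110/153 = 0.719
  k = 3: (60 + 50 + 43)/153 = 153/153 = 1

Summary (fraction, with percent):

explained: PC1 0.3922 (39.22%), PC2 0.3268 (32.68%), PC3 0.281 (28.1%);  cumulative: 0.3922, 0.719, 1


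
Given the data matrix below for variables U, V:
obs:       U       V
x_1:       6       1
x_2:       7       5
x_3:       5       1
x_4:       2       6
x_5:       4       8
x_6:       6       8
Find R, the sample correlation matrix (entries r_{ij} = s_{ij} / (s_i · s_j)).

Step 1 — column means:
  mean(U) = (6 + 7 + 5 + 2 + 4 + 6) / 6 = 30/6 = 5
  mean(V) = (1 + 5 + 1 + 6 + 8 + 8) / 6 = 29/6 = 4.8333

Step 2 — sample variances and covariances s[i,j] = (1/(n-1)) · Σ_k (x_{k,i} - mean_i) · (x_{k,j} - mean_j), with n-1 = 5:
  s[U,U] = ((1)·(1) + (2)·(2) + (0)·(0) + (-3)·(-3) + (-1)·(-1) + (1)·(1)) / 5 = 16/5 = 3.2
  s[U,V] = ((1)·(-3.8333) + (2)·(0.1667) + (0)·(-3.8333) + (-3)·(1.1667) + (-1)·(3.1667) + (1)·(3.1667)) / 5 = -7/5 = -1.4
  s[V,V] = ((-3.8333)·(-3.8333) + (0.1667)·(0.1667) + (-3.8333)·(-3.8333) + (1.1667)·(1.1667) + (3.1667)·(3.1667) + (3.1667)·(3.1667)) / 5 = 50.8333/5 = 10.1667
  Sample standard deviations s_i = √(s[i,i]):
  s(U) = √(3.2) = 1.7889
  s(V) = √(10.1667) = 3.1885

Step 3 — r_{ij} = s_{ij} / (s_i · s_j):
  r[U,U] = 1 (diagonal).
  r[U,V] = -1.4 / (1.7889 · 3.1885) = -1.4 / 5.7038 = -0.2455
  r[V,V] = 1 (diagonal).

R is symmetric with unit diagonal. Assembling:

R = [[1, -0.2455],
 [-0.2455, 1]]


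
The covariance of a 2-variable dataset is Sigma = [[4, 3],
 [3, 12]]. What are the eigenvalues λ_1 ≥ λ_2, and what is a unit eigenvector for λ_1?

Step 1 — characteristic polynomial of 2×2 Sigma:
  det(Sigma - λI) = λ² - trace · λ + det = 0.
  trace = 4 + 12 = 16, det = 4·12 - (3)² = 39.
Step 2 — discriminant:
  Δ = trace² - 4·det = 256 - 156 = 100.
Step 3 — eigenvalues:
  λ = (trace ± √Δ)/2 = (16 ± 10)/2,
  λ_1 = 13,  λ_2 = 3.

Step 4 — unit eigenvector for λ_1: solve (Sigma - λ_1 I)v = 0. First row:
  (4 - 13)·v_x + (3)·v_y = 0, i.e. (-9)·v_x + (3)·v_y = 0,
  so v ∝ (b, λ_1 - a) = (3, 9) = u.
  ||u|| = √((3)² + (9)²) = √(90) ≈ 9.4868,
  v_1 = u/||u|| ≈ (0.3162, 0.9487) (||v_1|| = 1).

λ_1 = 13,  λ_2 = 3;  v_1 ≈ (0.3162, 0.9487)


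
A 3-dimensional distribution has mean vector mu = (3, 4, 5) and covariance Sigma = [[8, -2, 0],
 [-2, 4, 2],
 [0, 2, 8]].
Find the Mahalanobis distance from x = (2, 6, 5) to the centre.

Step 1 — centre the observation: (x - mu) = (-1, 2, 0).

Step 2 — invert Sigma (cofactor / det for 3×3, or solve directly):
  Sigma^{-1} = [[0.1458, 0.0833, -0.0208],
 [0.0833, 0.3333, -0.0833],
 [-0.0208, -0.0833, 0.1458]].

Step 3 — form the quadratic (x - mu)^T · Sigma^{-1} · (x - mu):
  Sigma^{-1} · (x - mu) = (0.0208, 0.5833, -0.1458).
  (x - mu)^T · [Sigma^{-1} · (x - mu)] = (-1)·(0.0208) + (2)·(0.5833) + (0)·(-0.1458) = 1.1458.

Step 4 — take square root: d = √(1.1458) ≈ 1.0704.

d(x, mu) = √(1.1458) ≈ 1.0704


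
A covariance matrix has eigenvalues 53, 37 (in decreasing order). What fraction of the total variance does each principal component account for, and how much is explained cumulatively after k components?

Step 1 — total variance = trace(Sigma) = Σ λ_i = 53 + 37 = 90.

Step 2 — fraction explained by component i = λ_i / Σ λ:
  PC1: 53/90 = 0.5889
  PC2: 37/90 = 0.4111

Step 3 — cumulative fraction after k components = (λ_1 + ... + λ_k) / Σ λ:
  k = 1: 53/90 = 0.5889
  k = 2: (53 + 37)/90 = 90/90 = 1

Summary (fraction, with percent):

explained: PC1 0.5889 (58.89%), PC2 0.4111 (41.11%);  cumulative: 0.5889, 1


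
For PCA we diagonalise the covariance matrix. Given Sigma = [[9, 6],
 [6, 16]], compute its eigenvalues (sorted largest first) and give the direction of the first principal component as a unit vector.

Step 1 — characteristic polynomial of 2×2 Sigma:
  det(Sigma - λI) = λ² - trace · λ + det = 0.
  trace = 9 + 16 = 25, det = 9·16 - (6)² = 108.
Step 2 — discriminant:
  Δ = trace² - 4·det = 625 - 432 = 193.
Step 3 — eigenvalues:
  λ = (trace ± √Δ)/2 = (25 ± 13.8924)/2,
  λ_1 = 19.4462,  λ_2 = 5.5538.

Step 4 — unit eigenvector for λ_1: solve (Sigma - λ_1 I)v = 0. First row:
  (9 - 19.4462)·v_x + (6)·v_y = 0, i.e. (-10.4462)·v_x + (6)·v_y = 0,
  so v ∝ (b, λ_1 - a) = (6, 10.4462) = u.
  ||u|| = √((6)² + (10.4462)²) = √(145.1236) ≈ 12.0467,
  v_1 = u/||u|| ≈ (0.4981, 0.8671) (||v_1|| = 1).

λ_1 = 19.4462,  λ_2 = 5.5538;  v_1 ≈ (0.4981, 0.8671)


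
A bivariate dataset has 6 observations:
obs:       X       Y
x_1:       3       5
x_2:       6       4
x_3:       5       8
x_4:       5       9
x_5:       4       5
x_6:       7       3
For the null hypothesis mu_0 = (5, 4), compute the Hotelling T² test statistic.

Step 1 — sample mean vector:
  mean(X) = (3 + 6 + 5 + 5 + 4 + 7) / 6 = 30/6 = 5
  mean(Y) = (5 + 4 + 8 + 9 + 5 + 3) / 6 = 34/6 = 5.6667
  x̄ = (5, 5.6667),  deviation x̄ - mu_0 = (5, 5.6667) - (5, 4) = (0, 1.6667).

Step 2 — sample covariance matrix, S[i,j] = (1/(n-1)) · Σ_k (x_{k,i} - mean_i) · (x_{k,j} - mean_j), divisor n-1 = 5:
  S[X,X] = ((-2)·(-2) + (1)·(1) + (0)·(0) + (0)·(0) + (-1)·(-1) + (2)·(2)) / 5 = 10/5 = 2
  S[X,Y] = ((-2)·(-0.6667) + (1)·(-1.6667) + (0)·(2.3333) + (0)·(3.3333) + (-1)·(-0.6667) + (2)·(-2.6667)) / 5 = -5/5 = -1
  S[Y,Y] = ((-0.6667)·(-0.6667) + (-1.6667)·(-1.6667) + (2.3333)·(2.3333) + (3.3333)·(3.3333) + (-0.6667)·(-0.6667) + (-2.6667)·(-2.6667)) / 5 = 27.3333/5 = 5.4667
  S = [[2, -1],
 [-1, 5.4667]].

Step 3 — invert S. det(S) = 2·5.4667 - (-1)² = 9.9333.
  S^{-1} = (1/det) · [[d, -b], [-b, a]] = [[0.5503, 0.1007],
 [0.1007, 0.2013]].

Step 4 — quadratic form (x̄ - mu_0)^T · S^{-1} · (x̄ - mu_0):
  S^{-1} · (x̄ - mu_0) = (0.1678, 0.3356),
  (x̄ - mu_0)^T · [...] = (0)·(0.1678) + (1.6667)·(0.3356) = 0.5593.

Step 5 — scale by n: T² = 6 · 0.5593 = 3.3557.

T² ≈ 3.3557


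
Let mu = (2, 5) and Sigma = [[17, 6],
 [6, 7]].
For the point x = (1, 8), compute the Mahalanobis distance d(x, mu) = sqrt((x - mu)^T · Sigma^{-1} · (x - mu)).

Step 1 — centre the observation: (x - mu) = (-1, 3).

Step 2 — invert Sigma. det(Sigma) = 17·7 - (6)² = 83.
  Sigma^{-1} = (1/det) · [[d, -b], [-b, a]] = [[0.0843, -0.0723],
 [-0.0723, 0.2048]].

Step 3 — form the quadratic (x - mu)^T · Sigma^{-1} · (x - mu):
  Sigma^{-1} · (x - mu) = (-0.3012, 0.6867).
  (x - mu)^T · [Sigma^{-1} · (x - mu)] = (-1)·(-0.3012) + (3)·(0.6867) = 2.3614.

Step 4 — take square root: d = √(2.3614) ≈ 1.5367.

d(x, mu) = √(2.3614) ≈ 1.5367


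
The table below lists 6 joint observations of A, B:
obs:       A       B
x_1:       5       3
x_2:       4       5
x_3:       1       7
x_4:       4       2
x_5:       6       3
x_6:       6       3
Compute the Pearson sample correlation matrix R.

Step 1 — column means:
  mean(A) = (5 + 4 + 1 + 4 + 6 + 6) / 6 = 26/6 = 4.3333
  mean(B) = (3 + 5 + 7 + 2 + 3 + 3) / 6 = 23/6 = 3.8333

Step 2 — sample variances and covariances s[i,j] = (1/(n-1)) · Σ_k (x_{k,i} - mean_i) · (x_{k,j} - mean_j), with n-1 = 5:
  s[A,A] = ((0.6667)·(0.6667) + (-0.3333)·(-0.3333) + (-3.3333)·(-3.3333) + (-0.3333)·(-0.3333) + (1.6667)·(1.6667) + (1.6667)·(1.6667)) / 5 = 17.3333/5 = 3.4667
  s[A,B] = ((0.6667)·(-0.8333) + (-0.3333)·(1.1667) + (-3.3333)·(3.1667) + (-0.3333)·(-1.8333) + (1.6667)·(-0.8333) + (1.6667)·(-0.8333)) / 5 = -13.6667/5 = -2.7333
  s[B,B] = ((-0.8333)·(-0.8333) + (1.1667)·(1.1667) + (3.1667)·(3.1667) + (-1.8333)·(-1.8333) + (-0.8333)·(-0.8333) + (-0.8333)·(-0.8333)) / 5 = 16.8333/5 = 3.3667
  Sample standard deviations s_i = √(s[i,i]):
  s(A) = √(3.4667) = 1.8619
  s(B) = √(3.3667) = 1.8348

Step 3 — r_{ij} = s_{ij} / (s_i · s_j):
  r[A,A] = 1 (diagonal).
  r[A,B] = -2.7333 / (1.8619 · 1.8348) = -2.7333 / 3.4163 = -0.8001
  r[B,B] = 1 (diagonal).

R is symmetric with unit diagonal. Assembling:

R = [[1, -0.8001],
 [-0.8001, 1]]


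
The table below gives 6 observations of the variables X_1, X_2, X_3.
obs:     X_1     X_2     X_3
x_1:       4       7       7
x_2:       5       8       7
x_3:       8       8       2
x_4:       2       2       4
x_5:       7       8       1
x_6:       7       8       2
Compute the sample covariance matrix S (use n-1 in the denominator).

Step 1 — column means:
  mean(X_1) = (4 + 5 + 8 + 2 + 7 + 7) / 6 = 33/6 = 5.5
  mean(X_2) = (7 + 8 + 8 + 2 + 8 + 8) / 6 = 41/6 = 6.8333
  mean(X_3) = (7 + 7 + 2 + 4 + 1 + 2) / 6 = 23/6 = 3.8333

Step 2 — sample covariance S[i,j] = (1/(n-1)) · Σ_k (x_{k,i} - mean_i) · (x_{k,j} - mean_j), with n-1 = 5.
  S[X_1,X_1] = ((-1.5)·(-1.5) + (-0.5)·(-0.5) + (2.5)·(2.5) + (-3.5)·(-3.5) + (1.5)·(1.5) + (1.5)·(1.5)) / 5 = 25.5/5 = 5.1
  S[X_1,X_2] = ((-1.5)·(0.1667) + (-0.5)·(1.1667) + (2.5)·(1.1667) + (-3.5)·(-4.8333) + (1.5)·(1.1667) + (1.5)·(1.1667)) / 5 = 22.5/5 = 4.5
  S[X_1,X_3] = ((-1.5)·(3.1667) + (-0.5)·(3.1667) + (2.5)·(-1.8333) + (-3.5)·(0.1667) + (1.5)·(-2.8333) + (1.5)·(-1.8333)) / 5 = -18.5/5 = -3.7
  S[X_2,X_2] = ((0.1667)·(0.1667) + (1.1667)·(1.1667) + (1.1667)·(1.1667) + (-4.8333)·(-4.8333) + (1.1667)·(1.1667) + (1.1667)·(1.1667)) / 5 = 28.8333/5 = 5.7667
  S[X_2,X_3] = ((0.1667)·(3.1667) + (1.1667)·(3.1667) + (1.1667)·(-1.8333) + (-4.8333)·(0.1667) + (1.1667)·(-2.8333) + (1.1667)·(-1.8333)) / 5 = -4.1667/5 = -0.8333
  S[X_3,X_3] = ((3.1667)·(3.1667) + (3.1667)·(3.1667) + (-1.8333)·(-1.8333) + (0.1667)·(0.1667) + (-2.8333)·(-2.8333) + (-1.8333)·(-1.8333)) / 5 = 34.8333/5 = 6.9667

S is symmetric (S[j,i] = S[i,j]). Assembling:

S = [[5.1, 4.5, -3.7],
 [4.5, 5.7667, -0.8333],
 [-3.7, -0.8333, 6.9667]]


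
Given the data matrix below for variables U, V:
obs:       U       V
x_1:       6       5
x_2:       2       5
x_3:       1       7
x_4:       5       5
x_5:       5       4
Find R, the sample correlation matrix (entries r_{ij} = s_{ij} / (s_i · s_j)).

Step 1 — column means:
  mean(U) = (6 + 2 + 1 + 5 + 5) / 5 = 19/5 = 3.8
  mean(V) = (5 + 5 + 7 + 5 + 4) / 5 = 26/5 = 5.2

Step 2 — sample variances and covariances s[i,j] = (1/(n-1)) · Σ_k (x_{k,i} - mean_i) · (x_{k,j} - mean_j), with n-1 = 4:
  s[U,U] = ((2.2)·(2.2) + (-1.8)·(-1.8) + (-2.8)·(-2.8) + (1.2)·(1.2) + (1.2)·(1.2)) / 4 = 18.8/4 = 4.7
  s[U,V] = ((2.2)·(-0.2) + (-1.8)·(-0.2) + (-2.8)·(1.8) + (1.2)·(-0.2) + (1.2)·(-1.2)) / 4 = -6.8/4 = -1.7
  s[V,V] = ((-0.2)·(-0.2) + (-0.2)·(-0.2) + (1.8)·(1.8) + (-0.2)·(-0.2) + (-1.2)·(-1.2)) / 4 = 4.8/4 = 1.2
  Sample standard deviations s_i = √(s[i,i]):
  s(U) = √(4.7) = 2.1679
  s(V) = √(1.2) = 1.0954

Step 3 — r_{ij} = s_{ij} / (s_i · s_j):
  r[U,U] = 1 (diagonal).
  r[U,V] = -1.7 / (2.1679 · 1.0954) = -1.7 / 2.3749 = -0.7158
  r[V,V] = 1 (diagonal).

R is symmetric with unit diagonal. Assembling:

R = [[1, -0.7158],
 [-0.7158, 1]]


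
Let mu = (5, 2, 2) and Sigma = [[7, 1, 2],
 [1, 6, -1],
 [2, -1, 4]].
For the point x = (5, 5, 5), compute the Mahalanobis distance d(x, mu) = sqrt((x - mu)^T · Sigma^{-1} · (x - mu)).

Step 1 — centre the observation: (x - mu) = (0, 3, 3).

Step 2 — invert Sigma (cofactor / det for 3×3, or solve directly):
  Sigma^{-1} = [[0.1783, -0.0465, -0.1008],
 [-0.0465, 0.186, 0.0698],
 [-0.1008, 0.0698, 0.3178]].

Step 3 — form the quadratic (x - mu)^T · Sigma^{-1} · (x - mu):
  Sigma^{-1} · (x - mu) = (-0.4419, 0.7674, 1.1628).
  (x - mu)^T · [Sigma^{-1} · (x - mu)] = (0)·(-0.4419) + (3)·(0.7674) + (3)·(1.1628) = 5.7907.

Step 4 — take square root: d = √(5.7907) ≈ 2.4064.

d(x, mu) = √(5.7907) ≈ 2.4064


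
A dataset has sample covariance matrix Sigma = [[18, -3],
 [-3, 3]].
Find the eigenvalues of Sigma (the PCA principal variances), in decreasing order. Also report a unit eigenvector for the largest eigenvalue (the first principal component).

Step 1 — characteristic polynomial of 2×2 Sigma:
  det(Sigma - λI) = λ² - trace · λ + det = 0.
  trace = 18 + 3 = 21, det = 18·3 - (-3)² = 45.
Step 2 — discriminant:
  Δ = trace² - 4·det = 441 - 180 = 261.
Step 3 — eigenvalues:
  λ = (trace ± √Δ)/2 = (21 ± 16.1555)/2,
  λ_1 = 18.5777,  λ_2 = 2.4223.

Step 4 — unit eigenvector for λ_1: solve (Sigma - λ_1 I)v = 0. First row:
  (18 - 18.5777)·v_x + (-3)·v_y = 0, i.e. (-0.5777)·v_x + (-3)·v_y = 0,
  so v ∝ (b, λ_1 - a) = (-3, 0.5777); multiply by -1 so the first entry is positive: u = (3, -0.5777).
  ||u|| = √((3)² + (-0.5777)²) = √(9.3338) ≈ 3.0551,
  v_1 = u/||u|| ≈ (0.982, -0.1891) (||v_1|| = 1).

λ_1 = 18.5777,  λ_2 = 2.4223;  v_1 ≈ (0.982, -0.1891)


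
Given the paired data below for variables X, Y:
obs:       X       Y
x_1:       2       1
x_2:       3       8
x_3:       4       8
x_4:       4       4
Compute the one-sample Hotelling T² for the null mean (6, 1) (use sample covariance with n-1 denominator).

Step 1 — sample mean vector:
  mean(X) = (2 + 3 + 4 + 4) / 4 = 13/4 = 3.25
  mean(Y) = (1 + 8 + 8 + 4) / 4 = 21/4 = 5.25
  x̄ = (3.25, 5.25),  deviation x̄ - mu_0 = (3.25, 5.25) - (6, 1) = (-2.75, 4.25).

Step 2 — sample covariance matrix, S[i,j] = (1/(n-1)) · Σ_k (x_{k,i} - mean_i) · (x_{k,j} - mean_j), divisor n-1 = 3:
  S[X,X] = ((-1.25)·(-1.25) + (-0.25)·(-0.25) + (0.75)·(0.75) + (0.75)·(0.75)) / 3 = 2.75/3 = 0.9167
  S[X,Y] = ((-1.25)·(-4.25) + (-0.25)·(2.75) + (0.75)·(2.75) + (0.75)·(-1.25)) / 3 = 5.75/3 = 1.9167
  S[Y,Y] = ((-4.25)·(-4.25) + (2.75)·(2.75) + (2.75)·(2.75) + (-1.25)·(-1.25)) / 3 = 34.75/3 = 11.5833
  S = [[0.9167, 1.9167],
 [1.9167, 11.5833]].

Step 3 — invert S. det(S) = 0.9167·11.5833 - (1.9167)² = 6.9444.
  S^{-1} = (1/det) · [[d, -b], [-b, a]] = [[1.668, -0.276],
 [-0.276, 0.132]].

Step 4 — quadratic form (x̄ - mu_0)^T · S^{-1} · (x̄ - mu_0):
  S^{-1} · (x̄ - mu_0) = (-5.76, 1.32),
  (x̄ - mu_0)^T · [...] = (-2.75)·(-5.76) + (4.25)·(1.32) = 21.45.

Step 5 — scale by n: T² = 4 · 21.45 = 85.8.

T² ≈ 85.8


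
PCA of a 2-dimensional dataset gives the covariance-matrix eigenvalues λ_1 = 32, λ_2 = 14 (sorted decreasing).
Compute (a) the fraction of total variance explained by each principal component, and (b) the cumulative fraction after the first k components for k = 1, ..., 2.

Step 1 — total variance = trace(Sigma) = Σ λ_i = 32 + 14 = 46.

Step 2 — fraction explained by component i = λ_i / Σ λ:
  PC1: 32/46 = 0.6957
  PC2: 14/46 = 0.3043

Step 3 — cumulative fraction after k components = (λ_1 + ... + λ_k) / Σ λ:
  k = 1: 32/46 = 0.6957
  k = 2: (32 + 14)/46 = 46/46 = 1

Summary (fraction, with percent):

explained: PC1 0.6957 (69.57%), PC2 0.3043 (30.43%);  cumulative: 0.6957, 1


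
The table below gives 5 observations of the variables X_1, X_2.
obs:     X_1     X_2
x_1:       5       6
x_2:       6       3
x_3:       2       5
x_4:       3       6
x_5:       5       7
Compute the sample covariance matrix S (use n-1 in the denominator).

Step 1 — column means:
  mean(X_1) = (5 + 6 + 2 + 3 + 5) / 5 = 21/5 = 4.2
  mean(X_2) = (6 + 3 + 5 + 6 + 7) / 5 = 27/5 = 5.4

Step 2 — sample covariance S[i,j] = (1/(n-1)) · Σ_k (x_{k,i} - mean_i) · (x_{k,j} - mean_j), with n-1 = 4.
  S[X_1,X_1] = ((0.8)·(0.8) + (1.8)·(1.8) + (-2.2)·(-2.2) + (-1.2)·(-1.2) + (0.8)·(0.8)) / 4 = 10.8/4 = 2.7
  S[X_1,X_2] = ((0.8)·(0.6) + (1.8)·(-2.4) + (-2.2)·(-0.4) + (-1.2)·(0.6) + (0.8)·(1.6)) / 4 = -2.4/4 = -0.6
  S[X_2,X_2] = ((0.6)·(0.6) + (-2.4)·(-2.4) + (-0.4)·(-0.4) + (0.6)·(0.6) + (1.6)·(1.6)) / 4 = 9.2/4 = 2.3

S is symmetric (S[j,i] = S[i,j]). Assembling:

S = [[2.7, -0.6],
 [-0.6, 2.3]]


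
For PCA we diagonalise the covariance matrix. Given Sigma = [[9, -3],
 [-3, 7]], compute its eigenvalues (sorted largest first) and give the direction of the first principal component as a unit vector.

Step 1 — characteristic polynomial of 2×2 Sigma:
  det(Sigma - λI) = λ² - trace · λ + det = 0.
  trace = 9 + 7 = 16, det = 9·7 - (-3)² = 54.
Step 2 — discriminant:
  Δ = trace² - 4·det = 256 - 216 = 40.
Step 3 — eigenvalues:
  λ = (trace ± √Δ)/2 = (16 ± 6.3246)/2,
  λ_1 = 11.1623,  λ_2 = 4.8377.

Step 4 — unit eigenvector for λ_1: solve (Sigma - λ_1 I)v = 0. First row:
  (9 - 11.1623)·v_x + (-3)·v_y = 0, i.e. (-2.1623)·v_x + (-3)·v_y = 0,
  so v ∝ (b, λ_1 - a) = (-3, 2.1623); multiply by -1 so the first entry is positive: u = (3, -2.1623).
  ||u|| = √((3)² + (-2.1623)²) = √(13.6754) ≈ 3.698,
  v_1 = u/||u|| ≈ (0.8112, -0.5847) (||v_1|| = 1).

λ_1 = 11.1623,  λ_2 = 4.8377;  v_1 ≈ (0.8112, -0.5847)


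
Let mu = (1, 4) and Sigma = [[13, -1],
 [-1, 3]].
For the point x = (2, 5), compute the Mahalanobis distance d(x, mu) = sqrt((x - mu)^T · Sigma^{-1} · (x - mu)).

Step 1 — centre the observation: (x - mu) = (1, 1).

Step 2 — invert Sigma. det(Sigma) = 13·3 - (-1)² = 38.
  Sigma^{-1} = (1/det) · [[d, -b], [-b, a]] = [[0.0789, 0.0263],
 [0.0263, 0.3421]].

Step 3 — form the quadratic (x - mu)^T · Sigma^{-1} · (x - mu):
  Sigma^{-1} · (x - mu) = (0.1053, 0.3684).
  (x - mu)^T · [Sigma^{-1} · (x - mu)] = (1)·(0.1053) + (1)·(0.3684) = 0.4737.

Step 4 — take square root: d = √(0.4737) ≈ 0.6882.

d(x, mu) = √(0.4737) ≈ 0.6882


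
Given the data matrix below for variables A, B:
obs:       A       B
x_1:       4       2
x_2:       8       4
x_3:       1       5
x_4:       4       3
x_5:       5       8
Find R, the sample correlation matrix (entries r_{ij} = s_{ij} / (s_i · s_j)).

Step 1 — column means:
  mean(A) = (4 + 8 + 1 + 4 + 5) / 5 = 22/5 = 4.4
  mean(B) = (2 + 4 + 5 + 3 + 8) / 5 = 22/5 = 4.4

Step 2 — sample variances and covariances s[i,j] = (1/(n-1)) · Σ_k (x_{k,i} - mean_i) · (x_{k,j} - mean_j), with n-1 = 4:
  s[A,A] = ((-0.4)·(-0.4) + (3.6)·(3.6) + (-3.4)·(-3.4) + (-0.4)·(-0.4) + (0.6)·(0.6)) / 4 = 25.2/4 = 6.3
  s[A,B] = ((-0.4)·(-2.4) + (3.6)·(-0.4) + (-3.4)·(0.6) + (-0.4)·(-1.4) + (0.6)·(3.6)) / 4 = 0.2/4 = 0.05
  s[B,B] = ((-2.4)·(-2.4) + (-0.4)·(-0.4) + (0.6)·(0.6) + (-1.4)·(-1.4) + (3.6)·(3.6)) / 4 = 21.2/4 = 5.3
  Sample standard deviations s_i = √(s[i,i]):
  s(A) = √(6.3) = 2.51
  s(B) = √(5.3) = 2.3022

Step 3 — r_{ij} = s_{ij} / (s_i · s_j):
  r[A,A] = 1 (diagonal).
  r[A,B] = 0.05 / (2.51 · 2.3022) = 0.05 / 5.7784 = 0.0087
  r[B,B] = 1 (diagonal).

R is symmetric with unit diagonal. Assembling:

R = [[1, 0.0087],
 [0.0087, 1]]


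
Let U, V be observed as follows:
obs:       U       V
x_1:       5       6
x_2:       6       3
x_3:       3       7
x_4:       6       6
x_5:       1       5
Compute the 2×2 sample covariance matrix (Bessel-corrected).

Step 1 — column means:
  mean(U) = (5 + 6 + 3 + 6 + 1) / 5 = 21/5 = 4.2
  mean(V) = (6 + 3 + 7 + 6 + 5) / 5 = 27/5 = 5.4

Step 2 — sample covariance S[i,j] = (1/(n-1)) · Σ_k (x_{k,i} - mean_i) · (x_{k,j} - mean_j), with n-1 = 4.
  S[U,U] = ((0.8)·(0.8) + (1.8)·(1.8) + (-1.2)·(-1.2) + (1.8)·(1.8) + (-3.2)·(-3.2)) / 4 = 18.8/4 = 4.7
  S[U,V] = ((0.8)·(0.6) + (1.8)·(-2.4) + (-1.2)·(1.6) + (1.8)·(0.6) + (-3.2)·(-0.4)) / 4 = -3.4/4 = -0.85
  S[V,V] = ((0.6)·(0.6) + (-2.4)·(-2.4) + (1.6)·(1.6) + (0.6)·(0.6) + (-0.4)·(-0.4)) / 4 = 9.2/4 = 2.3

S is symmetric (S[j,i] = S[i,j]). Assembling:

S = [[4.7, -0.85],
 [-0.85, 2.3]]


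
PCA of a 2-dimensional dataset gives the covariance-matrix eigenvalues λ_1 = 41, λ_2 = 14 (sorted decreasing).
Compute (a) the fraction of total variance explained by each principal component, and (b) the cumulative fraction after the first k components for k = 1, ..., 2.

Step 1 — total variance = trace(Sigma) = Σ λ_i = 41 + 14 = 55.

Step 2 — fraction explained by component i = λ_i / Σ λ:
  PC1: 41/55 = 0.7455
  PC2: 14/55 = 0.2545

Step 3 — cumulative fraction after k components = (λ_1 + ... + λ_k) / Σ λ:
  k = 1: 41/55 = 0.7455
  k = 2: (41 + 14)/55 = 55/55 = 1

Summary (fraction, with percent):

explained: PC1 0.7455 (74.55%), PC2 0.2545 (25.45%);  cumulative: 0.7455, 1


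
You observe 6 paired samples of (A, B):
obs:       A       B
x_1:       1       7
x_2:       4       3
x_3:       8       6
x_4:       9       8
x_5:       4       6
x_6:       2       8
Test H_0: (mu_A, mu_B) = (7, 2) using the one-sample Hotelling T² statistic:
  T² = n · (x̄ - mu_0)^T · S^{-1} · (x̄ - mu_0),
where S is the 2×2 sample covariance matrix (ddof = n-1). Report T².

Step 1 — sample mean vector:
  mean(A) = (1 + 4 + 8 + 9 + 4 + 2) / 6 = 28/6 = 4.6667
  mean(B) = (7 + 3 + 6 + 8 + 6 + 8) / 6 = 38/6 = 6.3333
  x̄ = (4.6667, 6.3333),  deviation x̄ - mu_0 = (4.6667, 6.3333) - (7, 2) = (-2.3333, 4.3333).

Step 2 — sample covariance matrix, S[i,j] = (1/(n-1)) · Σ_k (x_{k,i} - mean_i) · (x_{k,j} - mean_j), divisor n-1 = 5:
  S[A,A] = ((-3.6667)·(-3.6667) + (-0.6667)·(-0.6667) + (3.3333)·(3.3333) + (4.3333)·(4.3333) + (-0.6667)·(-0.6667) + (-2.6667)·(-2.6667)) / 5 = 51.3333/5 = 10.2667
  S[A,B] = ((-3.6667)·(0.6667) + (-0.6667)·(-3.3333) + (3.3333)·(-0.3333) + (4.3333)·(1.6667) + (-0.6667)·(-0.3333) + (-2.6667)·(1.6667)) / 5 = 1.6667/5 = 0.3333
  S[B,B] = ((0.6667)·(0.6667) + (-3.3333)·(-3.3333) + (-0.3333)·(-0.3333) + (1.6667)·(1.6667) + (-0.3333)·(-0.3333) + (1.6667)·(1.6667)) / 5 = 17.3333/5 = 3.4667
  S = [[10.2667, 0.3333],
 [0.3333, 3.4667]].

Step 3 — invert S. det(S) = 10.2667·3.4667 - (0.3333)² = 35.48.
  S^{-1} = (1/det) · [[d, -b], [-b, a]] = [[0.0977, -0.0094],
 [-0.0094, 0.2894]].

Step 4 — quadratic form (x̄ - mu_0)^T · S^{-1} · (x̄ - mu_0):
  S^{-1} · (x̄ - mu_0) = (-0.2687, 1.2758),
  (x̄ - mu_0)^T · [...] = (-2.3333)·(-0.2687) + (4.3333)·(1.2758) = 6.1556.

Step 5 — scale by n: T² = 6 · 6.1556 = 36.9335.

T² ≈ 36.9335


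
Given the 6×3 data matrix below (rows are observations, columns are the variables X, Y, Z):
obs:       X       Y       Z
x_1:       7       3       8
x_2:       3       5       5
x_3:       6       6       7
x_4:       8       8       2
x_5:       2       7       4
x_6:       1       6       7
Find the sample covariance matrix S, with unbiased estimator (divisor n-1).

Step 1 — column means:
  mean(X) = (7 + 3 + 6 + 8 + 2 + 1) / 6 = 27/6 = 4.5
  mean(Y) = (3 + 5 + 6 + 8 + 7 + 6) / 6 = 35/6 = 5.8333
  mean(Z) = (8 + 5 + 7 + 2 + 4 + 7) / 6 = 33/6 = 5.5

Step 2 — sample covariance S[i,j] = (1/(n-1)) · Σ_k (x_{k,i} - mean_i) · (x_{k,j} - mean_j), with n-1 = 5.
  S[X,X] = ((2.5)·(2.5) + (-1.5)·(-1.5) + (1.5)·(1.5) + (3.5)·(3.5) + (-2.5)·(-2.5) + (-3.5)·(-3.5)) / 5 = 41.5/5 = 8.3
  S[X,Y] = ((2.5)·(-2.8333) + (-1.5)·(-0.8333) + (1.5)·(0.1667) + (3.5)·(2.1667) + (-2.5)·(1.1667) + (-3.5)·(0.1667)) / 5 = -1.5/5 = -0.3
  S[X,Z] = ((2.5)·(2.5) + (-1.5)·(-0.5) + (1.5)·(1.5) + (3.5)·(-3.5) + (-2.5)·(-1.5) + (-3.5)·(1.5)) / 5 = -4.5/5 = -0.9
  S[Y,Y] = ((-2.8333)·(-2.8333) + (-0.8333)·(-0.8333) + (0.1667)·(0.1667) + (2.1667)·(2.1667) + (1.1667)·(1.1667) + (0.1667)·(0.1667)) / 5 = 14.8333/5 = 2.9667
  S[Y,Z] = ((-2.8333)·(2.5) + (-0.8333)·(-0.5) + (0.1667)·(1.5) + (2.1667)·(-3.5) + (1.1667)·(-1.5) + (0.1667)·(1.5)) / 5 = -15.5/5 = -3.1
  S[Z,Z] = ((2.5)·(2.5) + (-0.5)·(-0.5) + (1.5)·(1.5) + (-3.5)·(-3.5) + (-1.5)·(-1.5) + (1.5)·(1.5)) / 5 = 25.5/5 = 5.1

S is symmetric (S[j,i] = S[i,j]). Assembling:

S = [[8.3, -0.3, -0.9],
 [-0.3, 2.9667, -3.1],
 [-0.9, -3.1, 5.1]]
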